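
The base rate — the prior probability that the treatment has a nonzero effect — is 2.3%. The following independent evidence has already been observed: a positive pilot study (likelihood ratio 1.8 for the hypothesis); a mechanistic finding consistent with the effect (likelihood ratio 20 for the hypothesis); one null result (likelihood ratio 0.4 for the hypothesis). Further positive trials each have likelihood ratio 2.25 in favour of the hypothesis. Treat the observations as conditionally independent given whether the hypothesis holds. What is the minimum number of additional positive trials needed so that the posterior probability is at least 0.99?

8

Prior odds = 0.023/0.977 = 23/977.
Combined Bayes factor of the evidence already in hand = 1.8 × 20 × 0.4 = 14.4.
Odds after that evidence = (23/977) × 14.4 = 1656/4885.
Target odds = 0.99/0.01 = 99.
Need 2.25ⁿ ≥ 99 ÷ (1656/4885) = 53735/184.
2.25⁷ = 4782969/16384 falls short of 53735/184 but 2.25⁸ = 43046721/65536 reaches it, so n = 8.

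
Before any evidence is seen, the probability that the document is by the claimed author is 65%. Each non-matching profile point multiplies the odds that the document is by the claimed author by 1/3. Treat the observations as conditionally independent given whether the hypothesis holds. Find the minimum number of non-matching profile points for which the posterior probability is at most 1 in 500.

Prior odds: 0.65 ÷ 0.35 = 13/7.
Likelihood ratio per non-matching profile point = 1/3.
Target posterior odds = 0.002/0.998 = 1/499.
Need (13/7) × (1/3)ⁿ ≤ 1/499, i.e. (1/3)ⁿ ≤ 7/6487.
(1/3)⁶ = 1/729 is still above 7/6487 but (1/3)⁷ = 1/2187 is at or below it, so n = 7.

7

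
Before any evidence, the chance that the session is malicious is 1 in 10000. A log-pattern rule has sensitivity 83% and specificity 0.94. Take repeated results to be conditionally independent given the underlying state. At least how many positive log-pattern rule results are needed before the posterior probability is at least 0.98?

Prior odds: 0.0001 ÷ 0.9999 = 1/9999.
False-positive rate = 1 − 0.94 = 0.06; likelihood ratio of a positive = 0.83/0.06 = 83/6.
Target posterior odds = 0.98/0.02 = 49.
Require (83/6)ⁿ ≥ 49 ÷ (1/9999) = 489951.
(83/6)⁴ = 47458321/1296 falls short of 489951 but (83/6)⁵ ≈506564 reaches it, so n = 5.

5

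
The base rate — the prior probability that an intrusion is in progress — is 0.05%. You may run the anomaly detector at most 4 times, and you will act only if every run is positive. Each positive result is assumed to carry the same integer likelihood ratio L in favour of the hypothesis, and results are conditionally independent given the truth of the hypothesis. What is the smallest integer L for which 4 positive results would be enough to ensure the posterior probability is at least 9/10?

Prior odds = 0.0005/0.9995 = 1/1999.
Target odds = 0.9/0.1 = 9.
Need L⁴ ≥ 9 ÷ (1/1999) = 17991.
11⁴ = 14641 < 17991 ≤ 20736 = 12⁴, so L = 12.

12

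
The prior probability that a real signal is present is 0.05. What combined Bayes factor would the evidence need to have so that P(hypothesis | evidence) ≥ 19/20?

361

Prior odds = 0.05/0.95 = 1/19.
Target odds = 0.95/0.05 = 19.
Required Bayes factor = 19 ÷ (1/19) = 361.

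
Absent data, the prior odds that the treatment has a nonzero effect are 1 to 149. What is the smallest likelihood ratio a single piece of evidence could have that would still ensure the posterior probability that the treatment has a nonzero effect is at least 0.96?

3576

Prior odds = 1/149.
Target odds = 0.96/0.04 = 24.
Required Bayes factor = 24 ÷ (1/149) = 3576.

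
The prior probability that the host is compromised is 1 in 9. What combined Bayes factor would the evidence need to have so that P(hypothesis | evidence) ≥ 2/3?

Prior odds = (1/9)/(8/9) = 0.125.
Target odds = (2/3)/(1/3) = 2.
Required Bayes factor = 2 ÷ 0.125 = 16.

16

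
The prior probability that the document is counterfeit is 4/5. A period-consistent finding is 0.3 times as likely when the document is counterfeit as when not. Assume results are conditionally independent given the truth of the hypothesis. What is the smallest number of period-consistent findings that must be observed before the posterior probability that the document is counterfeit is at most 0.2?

Prior odds = 0.8/0.2 = 4.
Likelihood ratio per period-consistent finding = 0.3.
Target odds: 0.2 ÷ 0.8 = 0.25.
Require 0.3ⁿ ≤ 0.25 ÷ 4 = 0.0625.
0.3² = 0.09 is still above 0.0625 but 0.3³ = 0.027 is at or below it, so n = 3.

3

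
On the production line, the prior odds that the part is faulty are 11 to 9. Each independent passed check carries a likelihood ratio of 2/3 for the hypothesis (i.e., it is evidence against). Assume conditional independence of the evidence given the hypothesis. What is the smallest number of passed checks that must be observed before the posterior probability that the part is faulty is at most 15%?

Prior odds = 11/9.
Likelihood ratio per passed check = 2/3.
Target posterior odds = 0.15/0.85 = 3/17.
Need (11/9) × (2/3)ⁿ ≤ 3/17, i.e. (2/3)ⁿ ≤ 27/187.
(2/3)⁴ = 16/81 is still above 27/187 but (2/3)⁵ = 32/243 is at or below it, so n = 5.

5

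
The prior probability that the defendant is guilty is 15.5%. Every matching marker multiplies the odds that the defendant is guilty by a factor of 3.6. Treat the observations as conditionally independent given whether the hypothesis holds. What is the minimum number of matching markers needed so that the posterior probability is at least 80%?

Prior odds = 0.155/0.845 = 31/169.
Likelihood ratio per matching marker = 3.6.
Target posterior odds = 0.8/0.2 = 4.
Need (31/169) × 3.6ⁿ ≥ 4, i.e. 3.6ⁿ ≥ 676/31.
3.6² = 12.96 falls short of 676/31 but 3.6³ = 46.656 reaches it, so n = 3.

3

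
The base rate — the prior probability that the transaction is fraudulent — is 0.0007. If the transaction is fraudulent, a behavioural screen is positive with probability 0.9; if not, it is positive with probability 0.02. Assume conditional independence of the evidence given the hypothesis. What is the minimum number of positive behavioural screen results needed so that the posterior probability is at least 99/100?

Prior odds = 0.0007/0.9993 = 7/9993.
Likelihood ratio of a positive = 0.9/0.02 = 45.
Target odds: 0.99 ÷ 0.01 = 99.
Require 45ⁿ ≥ 99 ÷ (7/9993) = 989307/7.
45³ = 91125 falls short of 989307/7 but 45⁴ = 4100625 reaches it, so n = 4.

4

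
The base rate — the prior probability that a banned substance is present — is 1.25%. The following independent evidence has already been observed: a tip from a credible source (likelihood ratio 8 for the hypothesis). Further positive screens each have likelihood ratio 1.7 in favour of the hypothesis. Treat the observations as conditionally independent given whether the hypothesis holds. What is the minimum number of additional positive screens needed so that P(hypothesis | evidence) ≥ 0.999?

18

Prior odds = 0.0125/0.9875 = 1/79.
Bayes factor of the evidence already in hand = 8.
Odds after that evidence = (1/79) × 8 = 8/79.
Target odds = 0.999/0.001 = 999.
Need 1.7ⁿ ≥ 999 ÷ (8/79) = 9865.125.
1.7¹⁷ ≈8272.4 falls short of 9865.125 but 1.7¹⁸ ≈14063.1 reaches it, so n = 18.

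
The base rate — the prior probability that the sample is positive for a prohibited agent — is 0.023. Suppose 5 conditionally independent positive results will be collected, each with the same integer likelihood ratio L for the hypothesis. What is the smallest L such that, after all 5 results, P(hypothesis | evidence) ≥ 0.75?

Prior odds = 0.023/0.977 = 23/977.
Target odds = 0.75/0.25 = 3.
Need L⁵ ≥ 3 ÷ (23/977) = 2931/23.
2⁵ = 32 < 2931/23 ≤ 243 = 3⁵, so L = 3.

3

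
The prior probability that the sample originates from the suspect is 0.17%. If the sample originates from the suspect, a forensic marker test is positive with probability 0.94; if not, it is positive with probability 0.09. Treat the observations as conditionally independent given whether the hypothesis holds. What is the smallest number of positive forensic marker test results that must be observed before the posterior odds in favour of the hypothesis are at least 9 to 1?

4

Prior odds = 0.0017/0.9983 = 17/9983.
Likelihood ratio of a positive = 0.94/0.09 = 94/9.
Target odds = 9.
Need (17/9983) × (94/9)ⁿ ≥ 9, i.e. (94/9)ⁿ ≥ 89847/17.
(94/9)³ = 830584/729 falls short of 89847/17 but (94/9)⁴ = 78074896/6561 reaches it, so n = 4.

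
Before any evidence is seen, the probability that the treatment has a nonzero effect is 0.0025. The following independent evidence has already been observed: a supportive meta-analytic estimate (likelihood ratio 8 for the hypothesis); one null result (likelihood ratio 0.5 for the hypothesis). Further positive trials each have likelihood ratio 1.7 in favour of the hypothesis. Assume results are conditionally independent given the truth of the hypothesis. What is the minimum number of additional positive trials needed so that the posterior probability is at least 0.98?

Prior odds = 0.0025/0.9975 = 1/399.
Combined Bayes factor of the evidence already in hand = 8 × 0.5 = 4.
Odds after that evidence = (1/399) × 4 = 4/399.
Target odds = 0.98/0.02 = 49.
Need 1.7ⁿ ≥ 49 ÷ (4/399) = 4887.75.
1.7¹⁶ ≈4866.12 falls short of 4887.75 but 1.7¹⁷ ≈8272.4 reaches it, so n = 17.

17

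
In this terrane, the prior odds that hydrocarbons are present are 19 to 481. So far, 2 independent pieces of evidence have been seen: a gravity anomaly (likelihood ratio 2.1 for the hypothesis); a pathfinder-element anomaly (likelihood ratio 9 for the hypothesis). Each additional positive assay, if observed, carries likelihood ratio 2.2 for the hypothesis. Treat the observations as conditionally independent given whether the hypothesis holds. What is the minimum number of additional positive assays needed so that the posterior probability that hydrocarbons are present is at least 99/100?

7

Prior odds = 19/481.
Combined Bayes factor of the evidence already in hand = 2.1 × 9 = 18.9.
Odds after that evidence = (19/481) × 18.9 = 3591/4810.
Target odds = 0.99/0.01 = 99.
Need 2.2ⁿ ≥ 99 ÷ (3591/4810) = 52910/399.
2.2⁶ = 1771561/15625 falls short of 52910/399 but 2.2⁷ = 19487171/78125 reaches it, so n = 7.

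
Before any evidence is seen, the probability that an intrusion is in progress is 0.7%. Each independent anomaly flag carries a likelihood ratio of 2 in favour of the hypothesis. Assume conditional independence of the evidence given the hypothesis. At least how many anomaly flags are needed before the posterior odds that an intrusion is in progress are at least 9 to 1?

11

Prior odds: 0.007 ÷ 0.993 = 7/993.
Likelihood ratio per anomaly flag = 2.
Target odds = 9.
Need (7/993) × 2ⁿ ≥ 9, i.e. 2ⁿ ≥ 8937/7.
2¹⁰ = 1024 falls short of 8937/7 but 2¹¹ = 2048 reaches it, so n = 11.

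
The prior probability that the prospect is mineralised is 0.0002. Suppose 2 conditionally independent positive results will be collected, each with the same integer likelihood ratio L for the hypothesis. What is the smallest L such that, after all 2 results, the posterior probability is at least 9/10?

213

Prior odds = 0.0002/0.9998 = 1/4999.
Target odds = 0.9/0.1 = 9.
Need L² ≥ 9 ÷ (1/4999) = 44991.
212² = 44944 < 44991 ≤ 45369 = 213², so L = 213.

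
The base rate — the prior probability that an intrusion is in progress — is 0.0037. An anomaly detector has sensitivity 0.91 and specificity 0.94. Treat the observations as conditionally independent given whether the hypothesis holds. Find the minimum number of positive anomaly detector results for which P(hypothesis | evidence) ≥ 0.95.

4

Prior odds = 0.0037/0.9963 = 37/9963.
False-positive rate = 1 − 0.94 = 0.06; likelihood ratio of a positive = 0.91/0.06 = 91/6.
Target posterior odds = 0.95/0.05 = 19.
Require (91/6)ⁿ ≥ 19 ÷ (37/9963) = 189297/37.
(91/6)³ = 753571/216 falls short of 189297/37 but (91/6)⁴ = 68574961/1296 reaches it, so n = 4.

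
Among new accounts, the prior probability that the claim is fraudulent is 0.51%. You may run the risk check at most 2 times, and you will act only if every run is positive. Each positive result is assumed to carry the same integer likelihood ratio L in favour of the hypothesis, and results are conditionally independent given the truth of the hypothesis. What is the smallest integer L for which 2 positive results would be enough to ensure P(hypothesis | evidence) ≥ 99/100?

139

Prior odds = 0.0051/0.9949 = 51/9949.
Target odds = 0.99/0.01 = 99.
Need L² ≥ 99 ÷ (51/9949) = 328317/17.
138² = 19044 < 328317/17 ≤ 19321 = 139², so L = 139.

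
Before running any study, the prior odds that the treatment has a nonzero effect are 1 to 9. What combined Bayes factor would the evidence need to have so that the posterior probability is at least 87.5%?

Prior odds = 1/9.
Target odds = 0.875/0.125 = 7.
Required Bayes factor = 7 ÷ (1/9) = 63.

63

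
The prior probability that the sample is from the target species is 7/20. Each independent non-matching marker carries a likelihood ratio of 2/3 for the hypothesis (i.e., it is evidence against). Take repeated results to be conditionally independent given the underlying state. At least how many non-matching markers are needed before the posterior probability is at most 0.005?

12

Prior odds = 0.35/0.65 = 7/13.
Likelihood ratio per non-matching marker = 2/3.
Target posterior odds = 0.005/0.995 = 1/199.
Need (7/13) × (2/3)ⁿ ≤ 1/199, i.e. (2/3)ⁿ ≤ 13/1393.
(2/3)¹¹ = 2048/177147 is still above 13/1393 but (2/3)¹² = 4096/531441 is at or below it, so n = 12.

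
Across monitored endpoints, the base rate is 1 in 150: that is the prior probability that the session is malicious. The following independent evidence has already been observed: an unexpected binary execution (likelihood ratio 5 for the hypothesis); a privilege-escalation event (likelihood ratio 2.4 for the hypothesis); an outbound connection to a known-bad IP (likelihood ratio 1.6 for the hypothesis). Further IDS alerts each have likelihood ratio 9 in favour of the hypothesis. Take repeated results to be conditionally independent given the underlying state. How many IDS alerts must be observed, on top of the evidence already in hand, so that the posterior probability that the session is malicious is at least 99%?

4

Prior odds = (1/150)/(149/150) = 1/149.
Combined Bayes factor of the evidence already in hand = 5 × 2.4 × 1.6 = 19.2.
Odds after that evidence = (1/149) × 19.2 = 96/745.
Target odds = 0.99/0.01 = 99.
Need 9ⁿ ≥ 99 ÷ (96/745) = 768.28125.
9³ = 729 falls short of 768.28125 but 9⁴ = 6561 reaches it, so n = 4.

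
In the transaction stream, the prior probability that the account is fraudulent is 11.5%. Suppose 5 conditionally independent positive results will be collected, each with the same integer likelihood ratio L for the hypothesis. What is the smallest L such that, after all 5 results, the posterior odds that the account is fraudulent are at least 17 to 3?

3

Prior odds = 0.115/0.885 = 23/177.
Target odds = 17/3.
Need L⁵ ≥ 17/3 ÷ (23/177) = 1003/23.
2⁵ = 32 < 1003/23 ≤ 243 = 3⁵, so L = 3.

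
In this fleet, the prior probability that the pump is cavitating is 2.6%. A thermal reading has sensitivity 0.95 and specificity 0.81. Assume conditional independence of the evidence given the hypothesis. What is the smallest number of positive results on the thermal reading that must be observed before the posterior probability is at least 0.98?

5

Prior odds: 0.026 ÷ 0.974 = 13/487.
False-positive rate = 1 − 0.81 = 0.19; likelihood ratio of a positive = 0.95/0.19 = 5.
Target odds: 0.98 ÷ 0.02 = 49.
Need (13/487) × 5ⁿ ≥ 49, i.e. 5ⁿ ≥ 23863/13.
5⁴ = 625 falls short of 23863/13 but 5⁵ = 3125 reaches it, so n = 5.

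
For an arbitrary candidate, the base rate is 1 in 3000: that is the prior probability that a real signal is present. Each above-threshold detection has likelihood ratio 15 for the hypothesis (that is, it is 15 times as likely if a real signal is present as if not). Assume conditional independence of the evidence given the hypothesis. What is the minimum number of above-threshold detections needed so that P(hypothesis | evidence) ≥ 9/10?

Prior odds = (1/3000)/(2999/3000) = 1/2999.
Likelihood ratio per above-threshold detection = 15.
Target posterior odds = 0.9/0.1 = 9.
Require 15ⁿ ≥ 9 ÷ (1/2999) = 26991.
15³ = 3375 falls short of 26991 but 15⁴ = 50625 reaches it, so n = 4.

4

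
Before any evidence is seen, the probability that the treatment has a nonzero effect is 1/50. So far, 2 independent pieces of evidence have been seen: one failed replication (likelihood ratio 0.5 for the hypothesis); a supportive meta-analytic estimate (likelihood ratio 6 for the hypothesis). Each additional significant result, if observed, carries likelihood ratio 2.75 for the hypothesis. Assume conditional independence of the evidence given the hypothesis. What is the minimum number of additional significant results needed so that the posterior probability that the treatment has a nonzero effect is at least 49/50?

Prior odds = 0.02/0.98 = 1/49.
Combined Bayes factor of the evidence already in hand = 0.5 × 6 = 3.
Odds after that evidence = (1/49) × 3 = 3/49.
Target odds = 0.98/0.02 = 49.
Need 2.75ⁿ ≥ 49 ÷ (3/49) = 2401/3.
2.75⁶ = 1771561/4096 falls short of 2401/3 but 2.75⁷ = 19487171/16384 reaches it, so n = 7.

7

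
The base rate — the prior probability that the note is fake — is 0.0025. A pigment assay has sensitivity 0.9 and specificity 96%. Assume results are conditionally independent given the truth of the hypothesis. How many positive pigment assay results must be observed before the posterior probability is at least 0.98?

Prior odds = 0.0025/0.9975 = 1/399.
False-positive rate = 1 − 0.96 = 0.04; likelihood ratio of a positive = 0.9/0.04 = 22.5.
Target posterior odds = 0.98/0.02 = 49.
Need (1/399) × 22.5ⁿ ≥ 49, i.e. 22.5ⁿ ≥ 19551.
22.5³ = 11390.625 falls short of 19551 but 22.5⁴ = 256289.0625 reaches it, so n = 4.

4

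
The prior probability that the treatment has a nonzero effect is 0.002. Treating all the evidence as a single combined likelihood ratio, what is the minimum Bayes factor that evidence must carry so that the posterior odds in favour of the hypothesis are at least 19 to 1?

Prior odds = 0.002/0.998 = 1/499.
Target odds = 19.
Required Bayes factor = 19 ÷ (1/499) = 9481.

9481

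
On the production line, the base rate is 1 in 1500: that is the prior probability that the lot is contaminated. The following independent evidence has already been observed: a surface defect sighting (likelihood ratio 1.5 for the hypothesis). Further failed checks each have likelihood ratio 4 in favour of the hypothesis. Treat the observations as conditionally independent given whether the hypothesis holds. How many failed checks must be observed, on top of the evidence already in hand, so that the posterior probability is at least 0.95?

Prior odds = (1/1500)/(1499/1500) = 1/1499.
Bayes factor of the evidence already in hand = 1.5.
Odds after that evidence = (1/1499) × 1.5 = 3/2998.
Target odds = 0.95/0.05 = 19.
Need 4ⁿ ≥ 19 ÷ (3/2998) = 56962/3.
4⁷ = 16384 falls short of 56962/3 but 4⁸ = 65536 reaches it, so n = 8.

8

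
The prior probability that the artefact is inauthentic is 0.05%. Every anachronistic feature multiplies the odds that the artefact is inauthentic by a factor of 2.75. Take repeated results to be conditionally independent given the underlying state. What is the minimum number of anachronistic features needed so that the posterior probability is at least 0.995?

Prior odds = 0.0005/0.9995 = 1/1999.
Likelihood ratio per anachronistic feature = 2.75.
Target posterior odds = 0.995/0.005 = 199.
Need (1/1999) × 2.75ⁿ ≥ 199, i.e. 2.75ⁿ ≥ 397801.
2.75¹² ≈187065 falls short of 397801 but 2.75¹³ ≈514428 reaches it, so n = 13.

13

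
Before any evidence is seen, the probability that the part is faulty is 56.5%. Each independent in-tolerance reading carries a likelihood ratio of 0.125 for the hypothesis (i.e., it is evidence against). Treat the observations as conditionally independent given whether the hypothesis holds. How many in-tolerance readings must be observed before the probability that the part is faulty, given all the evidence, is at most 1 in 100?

3

Prior odds: 0.565 ÷ 0.435 = 113/87.
Likelihood ratio per in-tolerance reading = 0.125.
Target odds: 0.01 ÷ 0.99 = 1/99.
Need (113/87) × 0.125ⁿ ≤ 1/99, i.e. 0.125ⁿ ≤ 29/3729.
0.125² = 0.015625 is still above 29/3729 but 0.125³ = 0.001953125 is at or below it, so n = 3.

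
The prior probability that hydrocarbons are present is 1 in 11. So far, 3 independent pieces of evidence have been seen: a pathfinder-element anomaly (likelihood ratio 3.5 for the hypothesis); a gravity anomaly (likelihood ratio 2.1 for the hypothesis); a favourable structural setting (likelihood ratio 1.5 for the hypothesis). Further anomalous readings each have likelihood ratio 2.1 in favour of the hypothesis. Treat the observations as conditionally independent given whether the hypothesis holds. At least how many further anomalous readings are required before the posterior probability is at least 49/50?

6

Prior odds = (1/11)/(10/11) = 0.1.
Combined Bayes factor of the evidence already in hand = 3.5 × 2.1 × 1.5 = 11.025.
Odds after that evidence = 0.1 × 11.025 = 1.1025.
Target odds = 0.98/0.02 = 49.
Need 2.1ⁿ ≥ 49 ÷ 1.1025 = 400/9.
2.1⁵ = 4084101/100000 falls short of 400/9 but 2.1⁶ = 85766121/1000000 reaches it, so n = 6.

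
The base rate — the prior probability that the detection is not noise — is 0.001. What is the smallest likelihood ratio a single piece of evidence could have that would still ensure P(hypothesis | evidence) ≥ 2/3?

1998

Prior odds = 0.001/0.999 = 1/999.
Target odds = (2/3)/(1/3) = 2.
Required Bayes factor = 2 ÷ (1/999) = 1998.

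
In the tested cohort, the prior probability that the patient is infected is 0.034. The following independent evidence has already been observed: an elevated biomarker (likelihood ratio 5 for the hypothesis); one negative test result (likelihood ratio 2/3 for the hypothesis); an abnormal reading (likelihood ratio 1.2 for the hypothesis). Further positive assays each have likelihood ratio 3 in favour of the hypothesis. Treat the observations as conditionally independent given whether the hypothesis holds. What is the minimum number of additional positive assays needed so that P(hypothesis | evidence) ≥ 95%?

Prior odds = 0.034/0.966 = 17/483.
Combined Bayes factor of the evidence already in hand = 5 × (2/3) × 1.2 = 4.
Odds after that evidence = (17/483) × 4 = 68/483.
Target odds = 0.95/0.05 = 19.
Need 3ⁿ ≥ 19 ÷ (68/483) = 9177/68.
3⁴ = 81 falls short of 9177/68 but 3⁵ = 243 reaches it, so n = 5.

5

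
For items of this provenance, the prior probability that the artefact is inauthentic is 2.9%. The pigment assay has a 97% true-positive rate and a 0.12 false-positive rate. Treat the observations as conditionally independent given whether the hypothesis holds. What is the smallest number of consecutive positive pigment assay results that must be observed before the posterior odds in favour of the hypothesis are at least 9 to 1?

Prior odds = 0.029/0.971 = 29/971.
Likelihood ratio of a positive result = 0.97/0.12 = 97/12.
Target odds = 9.
Need (29/971) × (97/12)ⁿ ≥ 9, i.e. (97/12)ⁿ ≥ 8739/29.
(97/12)² = 9409/144 falls short of 8739/29 but (97/12)³ = 912673/1728 reaches it, so n = 3.

3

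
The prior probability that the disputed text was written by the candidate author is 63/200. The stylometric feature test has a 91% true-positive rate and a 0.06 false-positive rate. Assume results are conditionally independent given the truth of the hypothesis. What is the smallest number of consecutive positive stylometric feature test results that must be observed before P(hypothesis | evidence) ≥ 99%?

Prior odds = 0.315/0.685 = 63/137.
Likelihood ratio of a positive result = 0.91/0.06 = 91/6.
Target odds: 0.99 ÷ 0.01 = 99.
Need (63/137) × (91/6)ⁿ ≥ 99, i.e. (91/6)ⁿ ≥ 1507/7.
(91/6)¹ = 91/6 falls short of 1507/7 but (91/6)² = 8281/36 reaches it, so n = 2.

2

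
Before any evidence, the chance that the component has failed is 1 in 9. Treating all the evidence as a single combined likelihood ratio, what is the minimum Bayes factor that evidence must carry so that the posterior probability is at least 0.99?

792

Prior odds = (1/9)/(8/9) = 0.125.
Target odds = 0.99/0.01 = 99.
Required Bayes factor = 99 ÷ 0.125 = 792.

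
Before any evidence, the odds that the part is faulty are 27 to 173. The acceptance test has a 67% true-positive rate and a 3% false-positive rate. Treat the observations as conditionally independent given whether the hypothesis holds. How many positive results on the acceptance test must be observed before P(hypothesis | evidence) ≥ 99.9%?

Prior odds = 27/173.
Likelihood ratio of a positive result = 0.67/0.03 = 67/3.
Target posterior odds = 0.999/0.001 = 999.
Need (27/173) × (67/3)ⁿ ≥ 999, i.e. (67/3)ⁿ ≥ 6401.
(67/3)² = 4489/9 falls short of 6401 but (67/3)³ = 300763/27 reaches it, so n = 3.

3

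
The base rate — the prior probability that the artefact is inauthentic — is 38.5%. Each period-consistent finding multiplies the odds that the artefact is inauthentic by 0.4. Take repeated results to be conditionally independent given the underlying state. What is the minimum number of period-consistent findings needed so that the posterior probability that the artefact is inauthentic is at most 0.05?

Prior odds = 0.385/0.615 = 77/123.
Likelihood ratio per period-consistent finding = 0.4.
Target posterior odds = 0.05/0.95 = 1/19.
Need (77/123) × 0.4ⁿ ≤ 1/19, i.e. 0.4ⁿ ≤ 123/1463.
0.4² = 0.16 is still above 123/1463 but 0.4³ = 0.064 is at or below it, so n = 3.

3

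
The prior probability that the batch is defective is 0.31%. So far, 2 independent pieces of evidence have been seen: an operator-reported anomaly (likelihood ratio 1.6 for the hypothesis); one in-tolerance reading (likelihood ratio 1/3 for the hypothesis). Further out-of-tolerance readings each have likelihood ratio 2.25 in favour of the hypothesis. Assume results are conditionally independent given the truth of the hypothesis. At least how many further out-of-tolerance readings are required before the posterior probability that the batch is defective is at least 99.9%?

17

Prior odds = 0.0031/0.9969 = 31/9969.
Combined Bayes factor of the evidence already in hand = 1.6 × (1/3) = 8/15.
Odds after that evidence = (31/9969) × 8/15 = 248/149535.
Target odds = 0.999/0.001 = 999.
Need 2.25ⁿ ≥ 999 ÷ (248/149535) = 149385465/248.
2.25¹⁶ ≈431440 falls short of 149385465/248 but 2.25¹⁷ ≈970740 reaches it, so n = 17.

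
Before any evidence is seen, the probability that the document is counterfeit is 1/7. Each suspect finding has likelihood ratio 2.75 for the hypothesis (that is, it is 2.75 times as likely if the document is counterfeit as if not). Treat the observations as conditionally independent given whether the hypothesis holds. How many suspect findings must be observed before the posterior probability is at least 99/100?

Prior odds: (1/7) ÷ (6/7) = 1/6.
Likelihood ratio per suspect finding = 2.75.
Target odds: 0.99 ÷ 0.01 = 99.
Require 2.75ⁿ ≥ 99 ÷ (1/6) = 594.
2.75⁶ = 1771561/4096 falls short of 594 but 2.75⁷ = 19487171/16384 reaches it, so n = 7.

7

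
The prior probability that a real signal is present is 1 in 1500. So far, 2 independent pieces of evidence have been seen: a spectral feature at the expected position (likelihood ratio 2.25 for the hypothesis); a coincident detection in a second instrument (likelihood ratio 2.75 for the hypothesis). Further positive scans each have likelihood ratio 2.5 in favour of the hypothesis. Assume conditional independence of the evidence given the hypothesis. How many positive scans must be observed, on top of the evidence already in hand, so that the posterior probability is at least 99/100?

12

Prior odds = (1/1500)/(1499/1500) = 1/1499.
Combined Bayes factor of the evidence already in hand = 2.25 × 2.75 = 6.1875.
Odds after that evidence = (1/1499) × 6.1875 = 99/23984.
Target odds = 0.99/0.01 = 99.
Need 2.5ⁿ ≥ 99 ÷ (99/23984) = 23984.
2.5¹¹ = 48828125/2048 falls short of 23984 but 2.5¹² = 244140625/4096 reaches it, so n = 12.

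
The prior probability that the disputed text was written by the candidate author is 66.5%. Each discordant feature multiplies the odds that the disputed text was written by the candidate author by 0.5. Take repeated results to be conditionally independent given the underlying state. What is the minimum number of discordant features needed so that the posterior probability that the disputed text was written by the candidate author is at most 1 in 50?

Prior odds: 0.665 ÷ 0.335 = 133/67.
Likelihood ratio per discordant feature = 0.5.
Target odds: 0.02 ÷ 0.98 = 1/49.
Need (133/67) × 0.5ⁿ ≤ 1/49, i.e. 0.5ⁿ ≤ 67/6517.
0.5⁶ = 0.015625 is still above 67/6517 but 0.5⁷ = 0.0078125 is at or below it, so n = 7.

7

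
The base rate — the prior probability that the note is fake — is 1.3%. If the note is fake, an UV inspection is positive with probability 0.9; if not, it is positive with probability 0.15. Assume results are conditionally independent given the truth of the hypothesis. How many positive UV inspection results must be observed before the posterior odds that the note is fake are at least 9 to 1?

4

Prior odds: 0.013 ÷ 0.987 = 13/987.
Likelihood ratio of a positive = 0.9/0.15 = 6.
Target odds = 9.
Require 6ⁿ ≥ 9 ÷ (13/987) = 8883/13.
6³ = 216 falls short of 8883/13 but 6⁴ = 1296 reaches it, so n = 4.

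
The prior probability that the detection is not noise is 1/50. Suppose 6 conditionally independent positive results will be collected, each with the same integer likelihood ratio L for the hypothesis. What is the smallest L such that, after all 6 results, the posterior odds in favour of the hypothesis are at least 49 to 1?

4

Prior odds = 0.02/0.98 = 1/49.
Target odds = 49.
Need L⁶ ≥ 49 ÷ (1/49) = 2401.
3⁶ = 729 < 2401 ≤ 4096 = 4⁶, so L = 4.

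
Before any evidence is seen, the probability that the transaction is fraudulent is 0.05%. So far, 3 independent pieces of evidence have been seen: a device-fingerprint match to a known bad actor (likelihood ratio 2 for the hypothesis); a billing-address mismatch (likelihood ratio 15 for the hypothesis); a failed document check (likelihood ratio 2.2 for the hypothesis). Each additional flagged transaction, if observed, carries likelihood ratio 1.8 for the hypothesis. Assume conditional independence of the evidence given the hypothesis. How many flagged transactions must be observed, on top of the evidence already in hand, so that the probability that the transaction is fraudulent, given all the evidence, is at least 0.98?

Prior odds = 0.0005/0.9995 = 1/1999.
Combined Bayes factor of the evidence already in hand = 2 × 15 × 2.2 = 66.
Odds after that evidence = (1/1999) × 66 = 66/1999.
Target odds = 0.98/0.02 = 49.
Need 1.8ⁿ ≥ 49 ÷ (66/1999) = 97951/66.
1.8¹² ≈1156.83 falls short of 97951/66 but 1.8¹³ ≈2082.3 reaches it, so n = 13.

13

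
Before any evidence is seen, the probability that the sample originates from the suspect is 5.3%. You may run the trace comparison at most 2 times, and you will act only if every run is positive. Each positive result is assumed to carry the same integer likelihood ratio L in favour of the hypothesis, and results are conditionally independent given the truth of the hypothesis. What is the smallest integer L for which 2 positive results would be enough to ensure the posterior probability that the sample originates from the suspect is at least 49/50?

Prior odds = 0.053/0.947 = 53/947.
Target odds = 0.98/0.02 = 49.
Need L² ≥ 49 ÷ (53/947) = 46403/53.
29² = 841 < 46403/53 ≤ 900 = 30², so L = 30.

30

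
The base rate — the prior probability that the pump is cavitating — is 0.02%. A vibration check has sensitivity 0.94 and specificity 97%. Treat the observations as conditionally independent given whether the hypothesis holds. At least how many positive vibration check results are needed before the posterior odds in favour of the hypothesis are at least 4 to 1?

3

Prior odds: 0.0002 ÷ 0.9998 = 1/4999.
False-positive rate = 1 − 0.97 = 0.03; likelihood ratio of a positive = 0.94/0.03 = 94/3.
Target odds = 4.
Need (1/4999) × (94/3)ⁿ ≥ 4, i.e. (94/3)ⁿ ≥ 19996.
(94/3)² = 8836/9 falls short of 19996 but (94/3)³ = 830584/27 reaches it, so n = 3.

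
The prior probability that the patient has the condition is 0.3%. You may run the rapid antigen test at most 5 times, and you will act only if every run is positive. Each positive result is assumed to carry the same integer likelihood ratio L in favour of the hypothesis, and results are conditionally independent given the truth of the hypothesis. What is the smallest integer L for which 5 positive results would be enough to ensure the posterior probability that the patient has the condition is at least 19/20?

Prior odds = 0.003/0.997 = 3/997.
Target odds = 0.95/0.05 = 19.
Need L⁵ ≥ 19 ÷ (3/997) = 18943/3.
5⁵ = 3125 < 18943/3 ≤ 7776 = 6⁵, so L = 6.

6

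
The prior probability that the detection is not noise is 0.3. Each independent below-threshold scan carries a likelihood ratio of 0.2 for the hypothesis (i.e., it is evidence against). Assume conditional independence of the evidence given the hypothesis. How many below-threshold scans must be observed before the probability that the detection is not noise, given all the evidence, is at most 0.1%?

4

Prior odds: 0.3 ÷ 0.7 = 3/7.
Likelihood ratio per below-threshold scan = 0.2.
Target odds: 0.001 ÷ 0.999 = 1/999.
Require 0.2ⁿ ≤ 1/999 ÷ (3/7) = 7/2997.
0.2³ = 0.008 is still above 7/2997 but 0.2⁴ = 0.0016 is at or below it, so n = 4.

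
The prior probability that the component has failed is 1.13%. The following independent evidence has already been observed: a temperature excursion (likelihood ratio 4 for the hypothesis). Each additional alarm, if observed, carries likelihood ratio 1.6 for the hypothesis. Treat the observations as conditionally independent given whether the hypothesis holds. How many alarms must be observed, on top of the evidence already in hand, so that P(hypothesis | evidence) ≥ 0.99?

Prior odds = 0.0113/0.9887 = 113/9887.
Bayes factor of the evidence already in hand = 4.
Odds after that evidence = (113/9887) × 4 = 452/9887.
Target odds = 0.99/0.01 = 99.
Need 1.6ⁿ ≥ 99 ÷ (452/9887) = 978813/452.
1.6¹⁶ ≈1844.67 falls short of 978813/452 but 1.6¹⁷ ≈2951.48 reaches it, so n = 17.

17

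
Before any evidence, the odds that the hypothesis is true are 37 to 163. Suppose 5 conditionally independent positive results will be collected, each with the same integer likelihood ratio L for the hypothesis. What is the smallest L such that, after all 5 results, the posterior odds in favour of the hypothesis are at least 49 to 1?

3

Prior odds = 37/163.
Target odds = 49.
Need L⁵ ≥ 49 ÷ (37/163) = 7987/37.
2⁵ = 32 < 7987/37 ≤ 243 = 3⁵, so L = 3.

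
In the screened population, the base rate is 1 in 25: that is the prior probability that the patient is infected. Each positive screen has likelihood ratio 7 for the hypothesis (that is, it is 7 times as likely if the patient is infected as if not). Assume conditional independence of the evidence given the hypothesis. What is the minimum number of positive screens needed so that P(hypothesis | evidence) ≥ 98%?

4

Prior odds = 0.04/0.96 = 1/24.
Likelihood ratio per positive screen = 7.
Target odds: 0.98 ÷ 0.02 = 49.
Need (1/24) × 7ⁿ ≥ 49, i.e. 7ⁿ ≥ 1176.
7³ = 343 falls short of 1176 but 7⁴ = 2401 reaches it, so n = 4.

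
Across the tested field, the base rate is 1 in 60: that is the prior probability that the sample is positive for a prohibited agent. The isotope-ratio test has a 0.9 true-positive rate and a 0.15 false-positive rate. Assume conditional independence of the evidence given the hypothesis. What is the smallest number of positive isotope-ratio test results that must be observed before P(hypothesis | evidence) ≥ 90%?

4

Prior odds = (1/60)/(59/60) = 1/59.
Likelihood ratio of a positive result = 0.9/0.15 = 6.
Target odds: 0.9 ÷ 0.1 = 9.
Require 6ⁿ ≥ 9 ÷ (1/59) = 531.
6³ = 216 falls short of 531 but 6⁴ = 1296 reaches it, so n = 4.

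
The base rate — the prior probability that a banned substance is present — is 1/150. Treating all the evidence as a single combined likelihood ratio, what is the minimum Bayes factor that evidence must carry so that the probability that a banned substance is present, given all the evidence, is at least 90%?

Prior odds = (1/150)/(149/150) = 1/149.
Target odds = 0.9/0.1 = 9.
Required Bayes factor = 9 ÷ (1/149) = 1341.

1341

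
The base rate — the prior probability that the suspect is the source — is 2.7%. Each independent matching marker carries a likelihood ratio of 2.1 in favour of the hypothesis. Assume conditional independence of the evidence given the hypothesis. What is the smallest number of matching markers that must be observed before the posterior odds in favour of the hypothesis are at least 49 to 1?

11

Prior odds = 0.027/0.973 = 27/973.
Likelihood ratio per matching marker = 2.1.
Target odds = 49.
Require 2.1ⁿ ≥ 49 ÷ (27/973) = 47677/27.
2.1¹⁰ ≈1667.99 falls short of 47677/27 but 2.1¹¹ ≈3502.78 reaches it, so n = 11.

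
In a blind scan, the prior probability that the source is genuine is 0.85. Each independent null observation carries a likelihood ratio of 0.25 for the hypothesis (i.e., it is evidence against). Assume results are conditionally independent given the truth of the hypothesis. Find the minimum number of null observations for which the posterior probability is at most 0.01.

5

Prior odds: 0.85 ÷ 0.15 = 17/3.
Likelihood ratio per null observation = 0.25.
Target odds: 0.01 ÷ 0.99 = 1/99.
Require 0.25ⁿ ≤ 1/99 ÷ (17/3) = 1/561.
0.25⁴ = 0.00390625 is still above 1/561 but 0.25⁵ = 1/1024 is at or below it, so n = 5.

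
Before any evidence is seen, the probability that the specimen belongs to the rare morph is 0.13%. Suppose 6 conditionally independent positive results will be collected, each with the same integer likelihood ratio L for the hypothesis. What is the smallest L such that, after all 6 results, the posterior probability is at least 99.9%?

10

Prior odds = 0.0013/0.9987 = 13/9987.
Target odds = 0.999/0.001 = 999.
Need L⁶ ≥ 999 ÷ (13/9987) = 9977013/13.
9⁶ = 531441 < 9977013/13 ≤ 1000000 = 10⁶, so L = 10.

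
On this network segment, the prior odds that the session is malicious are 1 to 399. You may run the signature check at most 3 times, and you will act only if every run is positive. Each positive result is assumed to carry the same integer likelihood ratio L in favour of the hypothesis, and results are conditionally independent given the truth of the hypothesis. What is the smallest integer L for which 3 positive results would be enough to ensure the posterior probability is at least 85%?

14

Prior odds = 1/399.
Target odds = 0.85/0.15 = 17/3.
Need L³ ≥ 17/3 ÷ (1/399) = 2261.
13³ = 2197 < 2261 ≤ 2744 = 14³, so L = 14.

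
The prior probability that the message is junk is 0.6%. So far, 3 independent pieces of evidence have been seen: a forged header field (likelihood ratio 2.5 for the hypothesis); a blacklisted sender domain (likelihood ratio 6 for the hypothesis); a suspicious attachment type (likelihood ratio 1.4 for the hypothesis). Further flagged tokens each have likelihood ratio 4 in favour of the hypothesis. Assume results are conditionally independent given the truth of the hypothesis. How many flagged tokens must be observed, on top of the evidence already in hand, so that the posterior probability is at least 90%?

Prior odds = 0.006/0.994 = 3/497.
Combined Bayes factor of the evidence already in hand = 2.5 × 6 × 1.4 = 21.
Odds after that evidence = (3/497) × 21 = 9/71.
Target odds = 0.9/0.1 = 9.
Need 4ⁿ ≥ 9 ÷ (9/71) = 71.
4³ = 64 falls short of 71 but 4⁴ = 256 reaches it, so n = 4.

4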